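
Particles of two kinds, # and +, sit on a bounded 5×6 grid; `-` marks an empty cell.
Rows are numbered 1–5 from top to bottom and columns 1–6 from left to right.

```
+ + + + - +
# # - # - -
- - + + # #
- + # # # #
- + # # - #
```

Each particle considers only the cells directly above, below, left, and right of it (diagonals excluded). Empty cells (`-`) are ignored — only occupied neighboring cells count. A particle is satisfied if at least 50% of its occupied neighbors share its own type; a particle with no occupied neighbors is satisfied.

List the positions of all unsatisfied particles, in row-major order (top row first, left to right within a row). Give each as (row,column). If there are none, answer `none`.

(2,4), (3,4)

Row 1: (1,1)+ 1/2 ok · (1,2)+ 2/3 ok · (1,3)+ 2/2 ok · (1,4)+ 1/2 ok · (1,6)+ 0/0 ok
Row 2: (2,1)# 1/2 ok · (2,2)# 1/2 ok · (2,4)# 0/2 unhappy
Row 3: (3,3)+ 1/2 ok · (3,4)+ 1/4 unhappy · (3,5)# 2/3 ok · (3,6)# 2/2 ok
Row 4: (4,2)+ 1/2 ok · (4,3)# 2/4 ok · (4,4)# 3/4 ok · (4,5)# 3/3 ok · (4,6)# 3/3 ok
Row 5: (5,2)+ 1/2 ok · (5,3)# 2/3 ok · (5,4)# 2/2 ok · (5,6)# 1/1 ok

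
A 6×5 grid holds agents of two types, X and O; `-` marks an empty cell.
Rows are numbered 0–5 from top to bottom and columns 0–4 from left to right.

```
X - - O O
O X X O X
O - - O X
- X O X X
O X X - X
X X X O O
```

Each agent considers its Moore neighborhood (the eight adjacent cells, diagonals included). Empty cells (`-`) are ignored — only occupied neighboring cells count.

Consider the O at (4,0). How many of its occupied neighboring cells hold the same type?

0

Occupied neighbors of (4,0): (3,1)=X, (4,1)=X, (5,0)=X, (5,1)=X.
Same type (O): 0 of 4.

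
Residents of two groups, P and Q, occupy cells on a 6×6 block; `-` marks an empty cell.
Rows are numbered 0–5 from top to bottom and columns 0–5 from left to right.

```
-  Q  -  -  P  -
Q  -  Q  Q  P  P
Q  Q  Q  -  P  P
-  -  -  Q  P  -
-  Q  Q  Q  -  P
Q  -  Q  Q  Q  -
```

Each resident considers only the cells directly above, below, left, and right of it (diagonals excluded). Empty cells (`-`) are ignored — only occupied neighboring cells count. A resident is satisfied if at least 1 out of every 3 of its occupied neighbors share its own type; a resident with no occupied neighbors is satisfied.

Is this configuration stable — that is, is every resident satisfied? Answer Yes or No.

Yes

Row 0: (0,1)Q 0/0 satisfied · (0,4)P 1/1 satisfied
Row 1: (1,0)Q 1/1 satisfied · (1,2)Q 2/2 satisfied · (1,3)Q 1/2 satisfied · (1,4)P 3/4 satisfied · (1,5)P 2/2 satisfied
Row 2: (2,0)Q 2/2 satisfied · (2,1)Q 2/2 satisfied · (2,2)Q 2/2 satisfied · (2,4)P 3/3 satisfied · (2,5)P 2/2 satisfied
Row 3: (3,3)Q 1/2 satisfied · (3,4)P 1/2 satisfied
Row 4: (4,1)Q 1/1 satisfied · (4,2)Q 3/3 satisfied · (4,3)Q 3/3 satisfied · (4,5)P 0/0 satisfied
Row 5: (5,0)Q 0/0 satisfied · (5,2)Q 2/2 satisfied · (5,3)Q 3/3 satisfied · (5,4)Q 1/1 satisfied
All meet the threshold, so the configuration is stable.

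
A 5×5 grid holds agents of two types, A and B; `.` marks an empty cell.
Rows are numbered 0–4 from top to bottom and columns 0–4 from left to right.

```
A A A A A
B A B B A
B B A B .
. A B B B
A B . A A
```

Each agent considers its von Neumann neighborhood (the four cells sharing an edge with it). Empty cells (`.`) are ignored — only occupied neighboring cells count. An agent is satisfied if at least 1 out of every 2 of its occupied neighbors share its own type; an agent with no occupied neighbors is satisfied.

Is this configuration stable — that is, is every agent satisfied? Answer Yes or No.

Row 0: (0,0)A 1/2 ok · (0,1)A 3/3 ok · (0,2)A 2/3 ok · (0,3)A 2/3 ok · (0,4)A 2/2 ok
Row 1: (1,0)B 1/3 unhappy · (1,1)A 1/4 unhappy · (1,2)B 1/4 unhappy · (1,3)B 2/4 ok · (1,4)A 1/2 ok
Row 2: (2,0)B 2/2 ok · (2,1)B 1/4 unhappy · (2,2)A 0/4 unhappy · (2,3)B 2/3 ok
Row 3: (3,1)A 0/3 unhappy · (3,2)B 1/3 unhappy · (3,3)B 3/4 ok · (3,4)B 1/2 ok
Row 4: (4,0)A 0/1 unhappy · (4,1)B 0/2 unhappy · (4,3)A 1/2 ok · (4,4)A 1/2 ok
For instance (1,0) has only 1/3 same-type neighbors, below 1/2.

No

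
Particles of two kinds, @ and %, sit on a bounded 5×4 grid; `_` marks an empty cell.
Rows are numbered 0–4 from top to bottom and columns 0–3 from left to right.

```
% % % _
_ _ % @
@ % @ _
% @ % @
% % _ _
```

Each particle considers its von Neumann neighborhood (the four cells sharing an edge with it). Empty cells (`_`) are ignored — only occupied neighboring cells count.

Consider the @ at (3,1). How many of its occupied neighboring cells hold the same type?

Occupied neighbors of (3,1): (2,1)=%, (4,1)=%, (3,0)=%, (3,2)=%.
Same type (@): 0 of 4.

0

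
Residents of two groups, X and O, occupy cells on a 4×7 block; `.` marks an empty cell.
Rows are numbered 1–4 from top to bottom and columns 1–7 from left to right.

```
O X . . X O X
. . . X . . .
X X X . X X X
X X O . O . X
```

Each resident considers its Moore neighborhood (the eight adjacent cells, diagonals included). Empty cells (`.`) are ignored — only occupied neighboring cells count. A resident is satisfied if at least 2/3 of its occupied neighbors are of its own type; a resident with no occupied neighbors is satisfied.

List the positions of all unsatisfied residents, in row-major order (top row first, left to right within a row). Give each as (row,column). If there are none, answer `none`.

Row 1: (1,1)O 0/1 unhappy · (1,2)X 0/1 unhappy · (1,5)X 1/2 unhappy · (1,6)O 0/2 unhappy · (1,7)X 0/1 unhappy
Row 2: (2,4)X 3/3 ok
Row 3: (3,1)X 3/3 ok · (3,2)X 4/5 ok · (3,3)X 3/4 ok · (3,5)X 2/3 ok · (3,6)X 3/4 ok · (3,7)X 2/2 ok
Row 4: (4,1)X 3/3 ok · (4,2)X 4/5 ok · (4,3)O 0/3 unhappy · (4,5)O 0/2 unhappy · (4,7)X 2/2 ok

(1,1), (1,2), (1,5), (1,6), (1,7), (4,3), (4,5)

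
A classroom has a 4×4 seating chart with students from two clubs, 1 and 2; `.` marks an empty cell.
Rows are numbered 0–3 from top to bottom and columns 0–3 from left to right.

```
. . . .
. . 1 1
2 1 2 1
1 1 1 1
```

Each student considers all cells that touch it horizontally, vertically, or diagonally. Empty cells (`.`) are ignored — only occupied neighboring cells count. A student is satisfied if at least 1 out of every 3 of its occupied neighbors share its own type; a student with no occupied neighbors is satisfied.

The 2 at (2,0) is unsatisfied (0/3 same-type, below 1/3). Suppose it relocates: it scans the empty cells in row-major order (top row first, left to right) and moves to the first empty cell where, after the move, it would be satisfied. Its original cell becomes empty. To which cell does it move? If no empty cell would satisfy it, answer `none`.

(0,0)

Vacating (2,0). Empty cells in order:
  (0,0): 0/0 same-type → satisfied — stop here.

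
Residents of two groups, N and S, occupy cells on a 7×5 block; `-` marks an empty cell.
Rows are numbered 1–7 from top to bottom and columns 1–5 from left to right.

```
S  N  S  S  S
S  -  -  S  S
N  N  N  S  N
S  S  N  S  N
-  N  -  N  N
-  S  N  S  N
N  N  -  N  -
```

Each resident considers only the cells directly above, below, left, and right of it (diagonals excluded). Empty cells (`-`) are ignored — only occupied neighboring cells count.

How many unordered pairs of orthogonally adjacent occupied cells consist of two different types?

Scan each occupied cell's neighbors to the right and below so each pair is counted once.
Row 1: S(1,1)–N(1,2)≠ S(1,1)–S(2,1)= N(1,2)–S(1,3)≠ S(1,3)–S(1,4)= S(1,4)–S(1,5)= S(1,4)–S(2,4)= S(1,5)–S(2,5)=  → 2/7 unlike.
Row 2: S(2,1)–N(3,1)≠ S(2,4)–S(2,5)= S(2,4)–S(3,4)= S(2,5)–N(3,5)≠  → 2/4 unlike.
Row 3: N(3,1)–N(3,2)= N(3,1)–S(4,1)≠ N(3,2)–N(3,3)= N(3,2)–S(4,2)≠ N(3,3)–S(3,4)≠ N(3,3)–N(4,3)= S(3,4)–N(3,5)≠ S(3,4)–S(4,4)= N(3,5)–N(4,5)=  → 4/9 unlike.
Row 4: S(4,1)–S(4,2)= S(4,2)–N(4,3)≠ S(4,2)–N(5,2)≠ N(4,3)–S(4,4)≠ S(4,4)–N(4,5)≠ S(4,4)–N(5,4)≠ N(4,5)–N(5,5)=  → 5/7 unlike.
Row 5: N(5,2)–S(6,2)≠ N(5,4)–N(5,5)= N(5,4)–S(6,4)≠ N(5,5)–N(6,5)=  → 2/4 unlike.
Row 6: S(6,2)–N(6,3)≠ S(6,2)–N(7,2)≠ N(6,3)–S(6,4)≠ S(6,4)–N(6,5)≠ S(6,4)–N(7,4)≠  → 5/5 unlike.
Row 7: N(7,1)–N(7,2)=  → 0/1 unlike.
Total adjacent occupied pairs: 37; unlike-type pairs: 20.

20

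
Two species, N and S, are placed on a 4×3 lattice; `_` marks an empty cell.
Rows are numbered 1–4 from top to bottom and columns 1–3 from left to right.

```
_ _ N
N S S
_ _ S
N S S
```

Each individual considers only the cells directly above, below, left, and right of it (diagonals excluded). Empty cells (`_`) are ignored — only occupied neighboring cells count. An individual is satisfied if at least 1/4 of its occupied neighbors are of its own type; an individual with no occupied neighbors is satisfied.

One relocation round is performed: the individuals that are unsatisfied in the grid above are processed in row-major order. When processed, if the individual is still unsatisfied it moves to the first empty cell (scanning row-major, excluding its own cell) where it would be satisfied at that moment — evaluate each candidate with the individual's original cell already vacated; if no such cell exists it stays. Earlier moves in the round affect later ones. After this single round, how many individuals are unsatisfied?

Initially unsatisfied (in order): (1,3), (2,1), (4,1).
  (1,3) → (1,1).
  (2,1): now satisfied by earlier moves; stays.
  (4,1) → (1,2).
Resulting grid:
N N _
N S S
_ _ S
_ S S
All satisfied now.

0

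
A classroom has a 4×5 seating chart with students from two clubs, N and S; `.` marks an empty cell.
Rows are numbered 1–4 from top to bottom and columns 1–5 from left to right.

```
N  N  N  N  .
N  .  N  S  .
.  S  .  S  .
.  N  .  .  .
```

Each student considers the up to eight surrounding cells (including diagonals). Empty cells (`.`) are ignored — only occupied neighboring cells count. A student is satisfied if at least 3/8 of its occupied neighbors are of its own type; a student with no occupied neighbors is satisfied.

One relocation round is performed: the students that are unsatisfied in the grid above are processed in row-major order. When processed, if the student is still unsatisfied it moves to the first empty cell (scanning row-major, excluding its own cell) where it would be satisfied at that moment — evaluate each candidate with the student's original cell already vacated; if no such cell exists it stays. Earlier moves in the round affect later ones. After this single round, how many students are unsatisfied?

0

Initially unsatisfied (in order): (2,4), (3,2), (4,2).
  (2,4) → (2,5).
  (3,2) → (1,5).
  (4,2): now satisfied by earlier moves; stays.
Resulting grid:
N N N N S
N . N . S
. . . S .
. N . . .
All satisfied now.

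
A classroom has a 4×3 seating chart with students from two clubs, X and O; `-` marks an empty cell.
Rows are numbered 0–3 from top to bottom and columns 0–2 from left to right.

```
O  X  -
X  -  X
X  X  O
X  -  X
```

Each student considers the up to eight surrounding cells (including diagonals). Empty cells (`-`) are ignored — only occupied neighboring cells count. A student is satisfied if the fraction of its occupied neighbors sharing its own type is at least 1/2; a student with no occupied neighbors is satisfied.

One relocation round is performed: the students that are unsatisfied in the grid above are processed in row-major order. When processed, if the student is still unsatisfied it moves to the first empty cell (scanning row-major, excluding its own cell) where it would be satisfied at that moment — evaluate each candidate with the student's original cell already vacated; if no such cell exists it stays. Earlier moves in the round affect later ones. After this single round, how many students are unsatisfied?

Initially unsatisfied (in order): (0,0), (2,2).
  (0,0): no empty cell satisfies it; stays.
  (2,2): no empty cell satisfies it; stays.
Resulting grid:
O X -
X - X
X X O
X - X
Unsatisfied now: (0,0), (2,2).

2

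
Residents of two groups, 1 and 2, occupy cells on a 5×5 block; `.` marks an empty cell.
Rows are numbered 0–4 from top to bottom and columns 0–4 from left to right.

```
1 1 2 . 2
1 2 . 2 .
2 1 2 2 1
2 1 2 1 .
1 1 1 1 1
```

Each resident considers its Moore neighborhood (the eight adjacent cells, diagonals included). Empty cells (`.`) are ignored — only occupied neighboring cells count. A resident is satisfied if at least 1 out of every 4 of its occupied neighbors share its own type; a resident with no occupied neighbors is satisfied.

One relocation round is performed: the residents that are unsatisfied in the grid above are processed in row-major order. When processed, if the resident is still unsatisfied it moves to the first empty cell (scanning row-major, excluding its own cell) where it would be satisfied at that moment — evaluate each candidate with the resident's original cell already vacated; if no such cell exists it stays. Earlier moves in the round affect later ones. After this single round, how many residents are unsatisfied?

Initially unsatisfied (in order): (3,0).
  (3,0) → (0,3).
Resulting grid:
1 1 2 2 2
1 2 . 2 .
2 1 2 2 1
. 1 2 1 .
1 1 1 1 1
All satisfied now.

0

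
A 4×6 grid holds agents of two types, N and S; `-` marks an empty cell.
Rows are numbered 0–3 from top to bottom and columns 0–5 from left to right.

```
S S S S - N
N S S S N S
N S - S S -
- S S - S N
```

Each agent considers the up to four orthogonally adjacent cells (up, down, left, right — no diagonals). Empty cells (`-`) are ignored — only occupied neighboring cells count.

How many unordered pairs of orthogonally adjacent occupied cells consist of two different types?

Scan each occupied cell's neighbors to the right and below so each pair is counted once.
Row 0: S(0,0)–S(0,1)= S(0,0)–N(1,0)≠ S(0,1)–S(0,2)= S(0,1)–S(1,1)= S(0,2)–S(0,3)= S(0,2)–S(1,2)= S(0,3)–S(1,3)= N(0,5)–S(1,5)≠  → 2/8 unlike.
Row 1: N(1,0)–S(1,1)≠ N(1,0)–N(2,0)= S(1,1)–S(1,2)= S(1,1)–S(2,1)= S(1,2)–S(1,3)= S(1,3)–N(1,4)≠ S(1,3)–S(2,3)= N(1,4)–S(1,5)≠ N(1,4)–S(2,4)≠  → 4/9 unlike.
Row 2: N(2,0)–S(2,1)≠ S(2,1)–S(3,1)= S(2,3)–S(2,4)= S(2,4)–S(3,4)=  → 1/4 unlike.
Row 3: S(3,1)–S(3,2)= S(3,4)–N(3,5)≠  → 1/2 unlike.
Total adjacent occupied pairs: 23; unlike-type pairs: 8.

8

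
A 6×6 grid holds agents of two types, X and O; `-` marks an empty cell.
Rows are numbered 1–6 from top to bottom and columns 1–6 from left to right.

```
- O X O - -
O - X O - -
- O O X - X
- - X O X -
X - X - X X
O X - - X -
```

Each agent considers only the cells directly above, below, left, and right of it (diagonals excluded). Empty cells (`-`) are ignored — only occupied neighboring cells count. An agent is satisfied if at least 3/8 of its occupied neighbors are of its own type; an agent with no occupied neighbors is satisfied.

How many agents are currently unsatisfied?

11

Row 1: (1,2)O 0/1 unhappy · (1,3)X 1/3 unhappy · (1,4)O 1/2 ok
Row 2: (2,1)O 0/0 ok · (2,3)X 1/3 unhappy · (2,4)O 1/3 unhappy
Row 3: (3,2)O 1/1 ok · (3,3)O 1/4 unhappy · (3,4)X 0/3 unhappy · (3,6)X 0/0 ok
Row 4: (4,3)X 1/3 unhappy · (4,4)O 0/3 unhappy · (4,5)X 1/2 ok
Row 5: (5,1)X 0/1 unhappy · (5,3)X 1/1 ok · (5,5)X 3/3 ok · (5,6)X 1/1 ok
Row 6: (6,1)O 0/2 unhappy · (6,2)X 0/1 unhappy · (6,5)X 1/1 ok
Unsatisfied: (1,2), (1,3), (2,3), (2,4), (3,3), (3,4), (4,3), (4,4), (5,1), (6,1), (6,2) — 11 in total.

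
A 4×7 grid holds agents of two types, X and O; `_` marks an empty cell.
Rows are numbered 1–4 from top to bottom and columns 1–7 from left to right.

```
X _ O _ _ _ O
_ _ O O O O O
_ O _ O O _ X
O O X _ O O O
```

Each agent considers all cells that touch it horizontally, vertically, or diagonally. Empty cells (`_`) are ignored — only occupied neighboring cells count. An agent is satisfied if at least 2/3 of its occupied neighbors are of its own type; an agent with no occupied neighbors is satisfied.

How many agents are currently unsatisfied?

Row 1: (1,1)X 0/0 satisfied · (1,3)O 2/2 satisfied · (1,7)O 2/2 satisfied
Row 2: (2,3)O 4/4 satisfied · (2,4)O 5/5 satisfied · (2,5)O 4/4 satisfied · (2,6)O 4/5 satisfied · (2,7)O 2/3 satisfied
Row 3: (3,2)O 3/4 satisfied · (3,4)O 5/6 satisfied · (3,5)O 6/6 satisfied · (3,7)X 0/4 not
Row 4: (4,1)O 2/2 satisfied · (4,2)O 2/3 satisfied · (4,3)X 0/3 not · (4,5)O 3/3 satisfied · (4,6)O 3/4 satisfied · (4,7)O 1/2 not
Unsatisfied: (3,7), (4,3), (4,7) — 3 in total.

3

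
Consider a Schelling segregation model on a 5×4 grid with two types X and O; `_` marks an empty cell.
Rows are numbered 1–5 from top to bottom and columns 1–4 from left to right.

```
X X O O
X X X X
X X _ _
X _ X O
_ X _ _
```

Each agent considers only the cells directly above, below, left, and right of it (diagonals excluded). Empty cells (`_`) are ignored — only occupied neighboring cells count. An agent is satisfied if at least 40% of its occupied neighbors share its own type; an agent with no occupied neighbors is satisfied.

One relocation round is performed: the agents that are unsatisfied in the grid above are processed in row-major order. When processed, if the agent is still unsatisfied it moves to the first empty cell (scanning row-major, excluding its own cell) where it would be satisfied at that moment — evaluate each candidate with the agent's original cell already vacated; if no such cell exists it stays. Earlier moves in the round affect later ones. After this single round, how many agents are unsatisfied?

Initially unsatisfied (in order): (1,3), (4,3), (4,4).
  (1,3) → (3,4).
  (4,3) → (1,3).
  (4,4): now satisfied by earlier moves; stays.
Resulting grid:
X X X O
X X X X
X X _ O
X _ _ O
_ X _ _
Unsatisfied now: (1,4), (2,4).

2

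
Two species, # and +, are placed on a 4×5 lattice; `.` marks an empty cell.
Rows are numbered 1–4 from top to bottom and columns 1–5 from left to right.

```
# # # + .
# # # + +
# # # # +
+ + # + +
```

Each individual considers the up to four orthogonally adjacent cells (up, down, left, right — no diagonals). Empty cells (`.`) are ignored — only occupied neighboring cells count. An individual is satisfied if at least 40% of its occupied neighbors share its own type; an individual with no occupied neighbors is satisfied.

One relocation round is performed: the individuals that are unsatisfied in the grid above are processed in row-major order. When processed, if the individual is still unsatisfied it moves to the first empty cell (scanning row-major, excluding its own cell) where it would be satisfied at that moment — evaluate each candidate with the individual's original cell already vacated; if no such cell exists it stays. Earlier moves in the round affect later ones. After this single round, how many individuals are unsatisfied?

Initially unsatisfied (in order): (3,4), (4,2), (4,3), (4,4).
  (3,4): no empty cell satisfies it; stays.
  (4,2) → (1,5).
  (4,3): now satisfied by earlier moves; stays.
  (4,4): no empty cell satisfies it; stays.
Resulting grid:
# # # + +
# # # + +
# # # # +
+ . # + +
Unsatisfied now: (3,4), (4,1), (4,4).

3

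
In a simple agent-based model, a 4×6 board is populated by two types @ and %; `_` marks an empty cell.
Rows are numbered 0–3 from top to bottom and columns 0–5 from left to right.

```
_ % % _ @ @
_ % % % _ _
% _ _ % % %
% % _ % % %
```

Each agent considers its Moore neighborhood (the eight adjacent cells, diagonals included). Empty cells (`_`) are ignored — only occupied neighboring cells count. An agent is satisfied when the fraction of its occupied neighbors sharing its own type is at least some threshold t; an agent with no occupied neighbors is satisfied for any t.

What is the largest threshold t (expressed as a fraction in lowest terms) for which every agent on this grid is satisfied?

(0,1)% 3/3
(0,2)% 4/4
(0,4)@ 1/2
(0,5)@ 1/1
(1,1)% 4/4
(1,2)% 5/5
(1,3)% 4/5
(2,0)% 3/3
(2,3)% 5/5
(2,4)% 6/6
(2,5)% 3/3
(3,0)% 2/2
(3,1)% 2/2
(3,3)% 3/3
(3,4)% 5/5
(3,5)% 3/3
The smallest same-type fraction is 1/2 at (0,4), which reduces to 1/2. Any threshold above that leaves this agent unsatisfied.

1/2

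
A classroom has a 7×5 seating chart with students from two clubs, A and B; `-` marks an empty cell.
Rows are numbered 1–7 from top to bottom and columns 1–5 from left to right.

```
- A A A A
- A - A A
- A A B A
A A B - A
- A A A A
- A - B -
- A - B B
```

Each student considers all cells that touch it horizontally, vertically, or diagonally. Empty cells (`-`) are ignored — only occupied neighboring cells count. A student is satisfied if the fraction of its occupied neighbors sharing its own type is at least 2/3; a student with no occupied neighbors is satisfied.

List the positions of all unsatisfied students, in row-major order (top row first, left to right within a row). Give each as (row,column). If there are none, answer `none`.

(1,2)A 2/2 satisfied
(1,3)A 4/4 satisfied
(1,4)A 4/4 satisfied
(1,5)A 3/3 satisfied
(2,2)A 4/4 satisfied
(2,4)A 6/7 satisfied
(2,5)A 4/5 satisfied
(3,2)A 4/5 satisfied
(3,3)A 4/6 satisfied
(3,4)B 1/6 not
(3,5)A 3/4 satisfied
(4,1)A 3/3 satisfied
(4,2)A 5/6 satisfied
(4,3)B 1/7 not
(4,5)A 3/4 satisfied
(5,2)A 4/5 satisfied
(5,3)A 4/6 satisfied
(5,4)A 3/5 not
(5,5)A 2/3 satisfied
(6,2)A 3/3 satisfied
(6,4)B 2/5 not
(7,2)A 1/1 satisfied
(7,4)B 2/2 satisfied
(7,5)B 2/2 satisfied

(3,4), (4,3), (5,4), (6,4)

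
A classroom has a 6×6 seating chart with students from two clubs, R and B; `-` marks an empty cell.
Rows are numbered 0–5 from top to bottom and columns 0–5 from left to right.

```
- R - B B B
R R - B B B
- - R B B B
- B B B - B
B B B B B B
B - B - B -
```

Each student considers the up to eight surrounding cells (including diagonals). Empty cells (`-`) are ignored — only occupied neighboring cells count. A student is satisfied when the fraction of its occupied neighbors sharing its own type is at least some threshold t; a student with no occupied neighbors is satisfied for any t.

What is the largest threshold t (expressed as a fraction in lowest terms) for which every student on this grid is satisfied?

(0,1)R 2/2
(0,3)B 3/3
(0,4)B 5/5
(0,5)B 3/3
(1,0)R 2/2
(1,1)R 3/3
(1,3)B 5/6
(1,4)B 8/8
(1,5)B 5/5
(2,2)R 1/6
(2,3)B 5/6
(2,4)B 7/7
(2,5)B 4/4
(3,1)B 4/5
(3,2)B 6/7
(3,3)B 6/7
(3,5)B 4/4
(4,0)B 3/3
(4,1)B 6/6
(4,2)B 6/6
(4,3)B 6/6
(4,4)B 5/5
(4,5)B 3/3
(5,0)B 2/2
(5,2)B 3/3
(5,4)B 3/3
The smallest same-type fraction is 1/6 at (2,2), which reduces to 1/6. Any threshold above that leaves this student unsatisfied.

1/6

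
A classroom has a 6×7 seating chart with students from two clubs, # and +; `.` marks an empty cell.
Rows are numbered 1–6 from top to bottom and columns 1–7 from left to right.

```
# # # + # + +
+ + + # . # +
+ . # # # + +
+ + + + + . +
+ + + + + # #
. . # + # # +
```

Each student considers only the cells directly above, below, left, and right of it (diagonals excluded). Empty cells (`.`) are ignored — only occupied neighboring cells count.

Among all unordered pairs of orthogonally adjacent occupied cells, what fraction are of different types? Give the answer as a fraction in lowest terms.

24/55

Scan each occupied cell's neighbors to the right and below so each pair is counted once.
From row 1: 8 unlike of 12 pairs (running 8/12).
From row 2: 4 unlike of 9 pairs (running 12/21).
From row 3: 4 unlike of 9 pairs (running 16/30).
From row 4: 1 unlike of 10 pairs (running 17/40).
From row 5: 4 unlike of 11 pairs (running 21/51).
From row 6: 3 unlike of 4 pairs (running 24/55).
Total adjacent occupied pairs: 55; unlike-type pairs: 24.
24/55 is already in lowest terms.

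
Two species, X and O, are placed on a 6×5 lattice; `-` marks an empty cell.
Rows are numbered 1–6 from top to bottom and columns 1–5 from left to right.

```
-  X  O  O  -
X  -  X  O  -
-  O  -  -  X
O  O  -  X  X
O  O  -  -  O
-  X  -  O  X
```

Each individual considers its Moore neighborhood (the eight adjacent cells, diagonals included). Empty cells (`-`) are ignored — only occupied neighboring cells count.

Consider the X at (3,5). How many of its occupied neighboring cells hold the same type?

2

Occupied neighbors of (3,5): (2,4)=O, (4,4)=X, (4,5)=X.
Same type (X): 2 of 3.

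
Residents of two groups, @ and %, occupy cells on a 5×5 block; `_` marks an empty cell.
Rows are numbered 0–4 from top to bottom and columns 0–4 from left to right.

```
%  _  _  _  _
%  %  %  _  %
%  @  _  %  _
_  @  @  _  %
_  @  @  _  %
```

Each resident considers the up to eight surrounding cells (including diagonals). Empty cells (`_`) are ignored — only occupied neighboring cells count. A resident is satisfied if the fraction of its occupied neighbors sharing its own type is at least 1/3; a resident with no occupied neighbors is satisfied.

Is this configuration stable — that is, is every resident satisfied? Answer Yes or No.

Row 0: (0,0)% 2/2 satisfied
Row 1: (1,0)% 3/4 satisfied · (1,1)% 4/5 satisfied · (1,2)% 2/3 satisfied · (1,4)% 1/1 satisfied
Row 2: (2,0)% 2/4 satisfied · (2,1)@ 2/6 satisfied · (2,3)% 3/4 satisfied
Row 3: (3,1)@ 4/5 satisfied · (3,2)@ 4/5 satisfied · (3,4)% 2/2 satisfied
Row 4: (4,1)@ 3/3 satisfied · (4,2)@ 3/3 satisfied · (4,4)% 1/1 satisfied
All meet the threshold, so the configuration is stable.

Yes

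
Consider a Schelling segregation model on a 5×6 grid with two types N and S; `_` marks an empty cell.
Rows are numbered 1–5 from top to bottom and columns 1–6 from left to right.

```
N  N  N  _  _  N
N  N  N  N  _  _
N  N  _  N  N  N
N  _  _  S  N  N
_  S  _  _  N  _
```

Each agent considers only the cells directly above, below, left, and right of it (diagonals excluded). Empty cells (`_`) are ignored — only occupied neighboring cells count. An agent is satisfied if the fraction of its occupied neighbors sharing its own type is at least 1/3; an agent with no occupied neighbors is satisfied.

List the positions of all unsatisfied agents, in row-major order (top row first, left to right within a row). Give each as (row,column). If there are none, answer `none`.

Row 1: (1,1)N 2/2 satisfied · (1,2)N 3/3 satisfied · (1,3)N 2/2 satisfied · (1,6)N 0/0 satisfied
Row 2: (2,1)N 3/3 satisfied · (2,2)N 4/4 satisfied · (2,3)N 3/3 satisfied · (2,4)N 2/2 satisfied
Row 3: (3,1)N 3/3 satisfied · (3,2)N 2/2 satisfied · (3,4)N 2/3 satisfied · (3,5)N 3/3 satisfied · (3,6)N 2/2 satisfied
Row 4: (4,1)N 1/1 satisfied · (4,4)S 0/2 not · (4,5)N 3/4 satisfied · (4,6)N 2/2 satisfied
Row 5: (5,2)S 0/0 satisfied · (5,5)N 1/1 satisfied

(4,4)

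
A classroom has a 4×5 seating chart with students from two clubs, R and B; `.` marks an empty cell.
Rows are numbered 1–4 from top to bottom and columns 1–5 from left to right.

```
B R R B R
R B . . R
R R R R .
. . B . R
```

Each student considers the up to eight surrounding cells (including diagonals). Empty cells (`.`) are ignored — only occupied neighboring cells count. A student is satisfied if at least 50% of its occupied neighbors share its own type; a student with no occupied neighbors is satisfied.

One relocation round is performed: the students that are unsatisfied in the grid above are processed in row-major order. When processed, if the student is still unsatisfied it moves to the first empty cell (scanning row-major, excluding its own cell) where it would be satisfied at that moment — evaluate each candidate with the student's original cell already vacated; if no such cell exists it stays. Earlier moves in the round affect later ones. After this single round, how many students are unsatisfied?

Initially unsatisfied (in order): (1,1), (1,3), (1,4), (2,2), (4,3).
  (1,1): no empty cell satisfies it; stays.
  (1,3) → (2,3).
  (1,4): no empty cell satisfies it; stays.
  (2,2): no empty cell satisfies it; stays.
  (4,3) → (1,3).
Resulting grid:
B R B B R
R B R . R
R R R R .
. . . . R
Unsatisfied now: (1,1), (1,2), (1,4), (2,2).

4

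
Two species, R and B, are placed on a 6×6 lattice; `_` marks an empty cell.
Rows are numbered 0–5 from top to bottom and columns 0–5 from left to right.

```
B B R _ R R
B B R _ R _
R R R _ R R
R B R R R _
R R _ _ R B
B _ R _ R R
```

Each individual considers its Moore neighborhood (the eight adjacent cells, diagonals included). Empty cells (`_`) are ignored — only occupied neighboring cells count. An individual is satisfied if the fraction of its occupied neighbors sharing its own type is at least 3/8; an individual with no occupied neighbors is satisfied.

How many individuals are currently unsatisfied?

4

Row 0: (0,0)B 3/3 ✓ · (0,1)B 3/5 ✓ · (0,2)R 1/3 ✗ · (0,4)R 2/2 ✓ · (0,5)R 2/2 ✓
Row 1: (1,0)B 3/5 ✓ · (1,1)B 3/8 ✓ · (1,2)R 3/5 ✓ · (1,4)R 4/4 ✓
Row 2: (2,0)R 2/5 ✓ · (2,1)R 5/8 ✓ · (2,2)R 4/6 ✓ · (2,4)R 4/4 ✓ · (2,5)R 3/3 ✓
Row 3: (3,0)R 4/5 ✓ · (3,1)B 0/7 ✗ · (3,2)R 4/5 ✓ · (3,3)R 5/5 ✓ · (3,4)R 4/5 ✓
Row 4: (4,0)R 2/4 ✓ · (4,1)R 4/6 ✓ · (4,4)R 4/5 ✓ · (4,5)B 0/4 ✗
Row 5: (5,0)B 0/2 ✗ · (5,2)R 1/1 ✓ · (5,4)R 2/3 ✓ · (5,5)R 2/3 ✓
Unsatisfied: (0,2), (3,1), (4,5), (5,0) — 4 in total.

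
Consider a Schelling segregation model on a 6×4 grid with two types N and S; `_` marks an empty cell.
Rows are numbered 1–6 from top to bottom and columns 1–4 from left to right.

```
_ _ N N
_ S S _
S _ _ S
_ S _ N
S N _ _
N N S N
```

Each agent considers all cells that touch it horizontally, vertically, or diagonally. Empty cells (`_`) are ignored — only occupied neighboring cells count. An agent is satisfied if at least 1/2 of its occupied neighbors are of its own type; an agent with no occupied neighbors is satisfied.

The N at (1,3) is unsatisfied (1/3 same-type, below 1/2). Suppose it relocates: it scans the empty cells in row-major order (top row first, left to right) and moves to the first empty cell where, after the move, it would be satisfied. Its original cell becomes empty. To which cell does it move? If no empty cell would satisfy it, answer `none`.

Vacating (1,3). Empty cells in order:
  (1,1): 0/1 same-type → still unsatisfied.
  (1,2): 0/2 same-type → still unsatisfied.
  (2,1): 0/2 same-type → still unsatisfied.
  (2,4): 1/3 same-type → still unsatisfied.
  (3,2): 0/4 same-type → still unsatisfied.
  (3,3): 1/5 same-type → still unsatisfied.
  (4,1): 1/4 same-type → still unsatisfied.
  (4,3): 2/4 same-type → satisfied — stop here.

(4,3)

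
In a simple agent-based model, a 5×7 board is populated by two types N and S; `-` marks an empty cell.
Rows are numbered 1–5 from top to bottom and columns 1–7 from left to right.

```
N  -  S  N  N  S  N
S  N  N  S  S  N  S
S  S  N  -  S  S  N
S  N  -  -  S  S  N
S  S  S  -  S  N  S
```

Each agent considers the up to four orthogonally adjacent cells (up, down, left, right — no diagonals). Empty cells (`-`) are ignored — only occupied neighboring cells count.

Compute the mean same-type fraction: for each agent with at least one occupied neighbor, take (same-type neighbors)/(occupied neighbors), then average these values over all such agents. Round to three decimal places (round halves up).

(1,1)N 0/1
(1,3)S 0/2
(1,4)N 1/3
(1,5)N 1/3
(1,6)S 0/3
(1,7)N 0/2
(2,1)S 1/3
(2,2)N 1/3
(2,3)N 2/4
(2,4)S 1/3
(2,5)S 2/4
(2,6)N 0/4
(2,7)S 0/3
(3,1)S 3/3
(3,2)S 1/4
(3,3)N 1/2
(3,5)S 3/3
(3,6)S 2/4
(3,7)N 1/3
(4,1)S 2/3
(4,2)N 0/3
(4,5)S 3/3
(4,6)S 2/4
(4,7)N 1/3
(5,1)S 2/2
(5,2)S 2/3
(5,3)S 1/1
(5,5)S 1/2
(5,6)N 0/3
(5,7)S 0/2
Sum over 30 agents: 0/1 + 0/2 + 1/3 + 1/3 + 0/3 + 0/2 + 1/3 + 1/3 + 2/4 + 1/3 + 2/4 + 0/4 + 0/3 + 3/3 + 1/4 + 1/2 + 3/3 + 2/4 + 1/3 + 2/3 + 0/3 + 3/3 + 2/4 + 1/3 + 2/2 + 2/3 + 1/1 + 1/2 + 0/3 + 0/2 = 143/12; mean = 143/12 ÷ 30 = 143/360 = 0.397222… → 0.397.

0.397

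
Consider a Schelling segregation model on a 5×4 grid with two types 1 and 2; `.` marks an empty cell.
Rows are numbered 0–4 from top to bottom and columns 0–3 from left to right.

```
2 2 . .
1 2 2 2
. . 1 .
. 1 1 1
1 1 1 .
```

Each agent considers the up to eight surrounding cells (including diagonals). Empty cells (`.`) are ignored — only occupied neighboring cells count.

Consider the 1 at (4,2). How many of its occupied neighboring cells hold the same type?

4

Occupied neighbors of (4,2): (3,1)=1, (3,2)=1, (3,3)=1, (4,1)=1.
Same type (1): 4 of 4.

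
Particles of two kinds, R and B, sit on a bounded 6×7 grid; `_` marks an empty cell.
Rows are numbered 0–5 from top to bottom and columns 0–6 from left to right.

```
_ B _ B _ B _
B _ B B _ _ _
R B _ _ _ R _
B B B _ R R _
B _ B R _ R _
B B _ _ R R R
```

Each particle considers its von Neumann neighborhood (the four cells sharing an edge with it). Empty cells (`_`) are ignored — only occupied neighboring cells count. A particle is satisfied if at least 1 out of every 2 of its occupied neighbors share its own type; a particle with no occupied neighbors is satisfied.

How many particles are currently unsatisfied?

3

(0,1)B 0/0 ✓
(0,3)B 1/1 ✓
(0,5)B 0/0 ✓
(1,0)B 0/1 ✗
(1,2)B 1/1 ✓
(1,3)B 2/2 ✓
(2,0)R 0/3 ✗
(2,1)B 1/2 ✓
(2,5)R 1/1 ✓
(3,0)B 2/3 ✓
(3,1)B 3/3 ✓
(3,2)B 2/2 ✓
(3,4)R 1/1 ✓
(3,5)R 3/3 ✓
(4,0)B 2/2 ✓
(4,2)B 1/2 ✓
(4,3)R 0/1 ✗
(4,5)R 2/2 ✓
(5,0)B 2/2 ✓
(5,1)B 1/1 ✓
(5,4)R 1/1 ✓
(5,5)R 3/3 ✓
(5,6)R 1/1 ✓
Unsatisfied: (1,0), (2,0), (4,3) — 3 in total.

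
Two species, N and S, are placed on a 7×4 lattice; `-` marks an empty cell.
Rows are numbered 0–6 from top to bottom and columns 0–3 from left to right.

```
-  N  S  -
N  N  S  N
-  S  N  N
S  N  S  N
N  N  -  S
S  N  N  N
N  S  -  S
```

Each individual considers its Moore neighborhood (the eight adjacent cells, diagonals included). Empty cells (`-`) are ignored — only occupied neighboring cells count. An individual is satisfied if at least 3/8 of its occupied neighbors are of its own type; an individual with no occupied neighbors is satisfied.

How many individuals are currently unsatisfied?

Row 0: (0,1)N 2/4 satisfied · (0,2)S 1/4 not
Row 1: (1,0)N 2/3 satisfied · (1,1)N 3/6 satisfied · (1,2)S 2/7 not · (1,3)N 2/4 satisfied
Row 2: (2,1)S 3/7 satisfied · (2,2)N 5/8 satisfied · (2,3)N 3/5 satisfied
Row 3: (3,0)S 1/4 not · (3,1)N 3/6 satisfied · (3,2)S 2/7 not · (3,3)N 2/4 satisfied
Row 4: (4,0)N 3/5 satisfied · (4,1)N 4/7 satisfied · (4,3)S 1/4 not
Row 5: (5,0)S 1/5 not · (5,1)N 4/6 satisfied · (5,2)N 3/6 satisfied · (5,3)N 1/3 not
Row 6: (6,0)N 1/3 not · (6,1)S 1/4 not · (6,3)S 0/2 not
Unsatisfied: (0,2), (1,2), (3,0), (3,2), (4,3), (5,0), (5,3), (6,0), (6,1), (6,3) — 10 in total.

10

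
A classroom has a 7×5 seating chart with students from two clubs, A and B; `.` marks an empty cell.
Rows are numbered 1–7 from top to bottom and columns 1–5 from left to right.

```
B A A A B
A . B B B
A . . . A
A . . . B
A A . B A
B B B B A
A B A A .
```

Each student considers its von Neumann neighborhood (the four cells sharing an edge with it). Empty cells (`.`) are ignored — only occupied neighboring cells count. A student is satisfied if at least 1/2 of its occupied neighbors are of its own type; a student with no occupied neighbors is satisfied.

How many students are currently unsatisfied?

9

(1,1)B 0/2 unhappy
(1,2)A 1/2 ok
(1,3)A 2/3 ok
(1,4)A 1/3 unhappy
(1,5)B 1/2 ok
(2,1)A 1/2 ok
(2,3)B 1/2 ok
(2,4)B 2/3 ok
(2,5)B 2/3 ok
(3,1)A 2/2 ok
(3,5)A 0/2 unhappy
(4,1)A 2/2 ok
(4,5)B 0/2 unhappy
(5,1)A 2/3 ok
(5,2)A 1/2 ok
(5,4)B 1/2 ok
(5,5)A 1/3 unhappy
(6,1)B 1/3 unhappy
(6,2)B 3/4 ok
(6,3)B 2/3 ok
(6,4)B 2/4 ok
(6,5)A 1/2 ok
(7,1)A 0/2 unhappy
(7,2)B 1/3 unhappy
(7,3)A 1/3 unhappy
(7,4)A 1/2 ok
Unsatisfied: (1,1), (1,4), (3,5), (4,5), (5,5), (6,1), (7,1), (7,2), (7,3) — 9 in total.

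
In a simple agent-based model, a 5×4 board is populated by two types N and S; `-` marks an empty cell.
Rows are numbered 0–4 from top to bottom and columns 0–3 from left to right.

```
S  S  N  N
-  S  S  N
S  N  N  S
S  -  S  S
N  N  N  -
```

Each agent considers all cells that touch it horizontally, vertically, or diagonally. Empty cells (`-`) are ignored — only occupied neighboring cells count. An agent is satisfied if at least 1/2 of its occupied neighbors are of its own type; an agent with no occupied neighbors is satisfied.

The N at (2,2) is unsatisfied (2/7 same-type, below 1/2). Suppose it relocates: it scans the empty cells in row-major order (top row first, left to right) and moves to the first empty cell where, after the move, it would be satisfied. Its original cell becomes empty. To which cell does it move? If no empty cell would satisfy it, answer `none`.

Vacating (2,2). Empty cells in order:
  (1,0): 1/5 same-type → still unsatisfied.
  (3,1): 4/7 same-type → satisfied — stop here.

(3,1)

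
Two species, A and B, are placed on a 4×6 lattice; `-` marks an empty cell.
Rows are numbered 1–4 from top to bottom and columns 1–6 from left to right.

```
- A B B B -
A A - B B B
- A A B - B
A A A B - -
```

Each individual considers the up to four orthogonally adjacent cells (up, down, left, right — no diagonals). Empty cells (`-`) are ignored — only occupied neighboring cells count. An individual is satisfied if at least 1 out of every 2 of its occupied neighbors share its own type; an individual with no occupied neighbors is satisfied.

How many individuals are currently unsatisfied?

0

(1,2)A 1/2 ok
(1,3)B 1/2 ok
(1,4)B 3/3 ok
(1,5)B 2/2 ok
(2,1)A 1/1 ok
(2,2)A 3/3 ok
(2,4)B 3/3 ok
(2,5)B 3/3 ok
(2,6)B 2/2 ok
(3,2)A 3/3 ok
(3,3)A 2/3 ok
(3,4)B 2/3 ok
(3,6)B 1/1 ok
(4,1)A 1/1 ok
(4,2)A 3/3 ok
(4,3)A 2/3 ok
(4,4)B 1/2 ok
Every one meets the threshold.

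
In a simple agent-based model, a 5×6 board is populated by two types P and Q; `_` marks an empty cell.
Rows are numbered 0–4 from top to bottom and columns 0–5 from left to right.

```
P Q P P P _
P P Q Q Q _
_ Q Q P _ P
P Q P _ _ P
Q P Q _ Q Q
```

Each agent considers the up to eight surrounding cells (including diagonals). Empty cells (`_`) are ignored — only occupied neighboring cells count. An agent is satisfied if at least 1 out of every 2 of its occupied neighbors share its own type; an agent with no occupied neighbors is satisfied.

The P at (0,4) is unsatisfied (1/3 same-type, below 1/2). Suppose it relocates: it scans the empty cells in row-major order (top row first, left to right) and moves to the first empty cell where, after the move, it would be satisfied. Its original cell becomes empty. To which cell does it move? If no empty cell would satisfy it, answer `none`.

Vacating (0,4). Empty cells in order:
  (0,5): 0/1 same-type → still unsatisfied.
  (1,5): 1/2 same-type → satisfied — stop here.

(1,5)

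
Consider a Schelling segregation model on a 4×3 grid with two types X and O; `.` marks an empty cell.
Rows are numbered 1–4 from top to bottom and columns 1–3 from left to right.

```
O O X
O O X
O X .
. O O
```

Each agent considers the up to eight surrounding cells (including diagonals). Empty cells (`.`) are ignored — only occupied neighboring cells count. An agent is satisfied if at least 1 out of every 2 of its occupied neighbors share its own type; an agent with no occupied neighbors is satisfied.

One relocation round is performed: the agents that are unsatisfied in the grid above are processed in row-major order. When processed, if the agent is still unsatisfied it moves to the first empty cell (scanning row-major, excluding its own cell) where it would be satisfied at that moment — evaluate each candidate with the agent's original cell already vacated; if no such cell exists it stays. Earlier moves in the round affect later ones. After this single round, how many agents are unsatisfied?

Initially unsatisfied (in order): (1,3), (3,2).
  (1,3): no empty cell satisfies it; stays.
  (3,2): no empty cell satisfies it; stays.
Resulting grid:
O O X
O O X
O X .
. O O
Unsatisfied now: (1,3), (3,2).

2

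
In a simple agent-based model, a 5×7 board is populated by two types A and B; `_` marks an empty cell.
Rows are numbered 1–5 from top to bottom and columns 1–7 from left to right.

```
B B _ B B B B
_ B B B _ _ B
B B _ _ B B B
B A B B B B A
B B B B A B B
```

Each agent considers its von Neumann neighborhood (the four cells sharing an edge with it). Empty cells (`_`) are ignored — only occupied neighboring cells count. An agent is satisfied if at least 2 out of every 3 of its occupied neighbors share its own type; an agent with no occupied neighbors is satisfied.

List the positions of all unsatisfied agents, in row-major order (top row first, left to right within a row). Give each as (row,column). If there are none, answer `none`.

Row 1: (1,1)B 1/1 ok · (1,2)B 2/2 ok · (1,4)B 2/2 ok · (1,5)B 2/2 ok · (1,6)B 2/2 ok · (1,7)B 2/2 ok
Row 2: (2,2)B 3/3 ok · (2,3)B 2/2 ok · (2,4)B 2/2 ok · (2,7)B 2/2 ok
Row 3: (3,1)B 2/2 ok · (3,2)B 2/3 ok · (3,5)B 2/2 ok · (3,6)B 3/3 ok · (3,7)B 2/3 ok
Row 4: (4,1)B 2/3 ok · (4,2)A 0/4 unhappy · (4,3)B 2/3 ok · (4,4)B 3/3 ok · (4,5)B 3/4 ok · (4,6)B 3/4 ok · (4,7)A 0/3 unhappy
Row 5: (5,1)B 2/2 ok · (5,2)B 2/3 ok · (5,3)B 3/3 ok · (5,4)B 2/3 ok · (5,5)A 0/3 unhappy · (5,6)B 2/3 ok · (5,7)B 1/2 unhappy

(4,2), (4,7), (5,5), (5,7)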